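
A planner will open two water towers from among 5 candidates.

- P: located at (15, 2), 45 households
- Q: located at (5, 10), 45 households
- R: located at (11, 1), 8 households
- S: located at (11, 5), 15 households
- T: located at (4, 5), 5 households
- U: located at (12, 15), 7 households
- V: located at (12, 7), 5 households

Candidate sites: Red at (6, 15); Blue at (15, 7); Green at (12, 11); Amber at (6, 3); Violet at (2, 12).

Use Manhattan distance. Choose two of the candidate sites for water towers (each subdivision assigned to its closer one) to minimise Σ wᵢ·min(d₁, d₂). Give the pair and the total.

Evaluate every pair (each demand assigned to the nearer of the two):
  {Blue, Violet}: total = 757
  {Red, Blue}: total = 782
  {Blue, Amber}: total = 843
  {Blue, Green}: total = 863
  {Red, Amber}: total = 993
  {Amber, Violet}: total = 997
  {Green, Amber}: total = 1039
  {Green, Violet}: total = 1051
  {Red, Green}: total = 1111
  {Red, Violet}: total = 1749
Best pair: {Blue, Violet} with total 757.

{Blue, Violet}, total 757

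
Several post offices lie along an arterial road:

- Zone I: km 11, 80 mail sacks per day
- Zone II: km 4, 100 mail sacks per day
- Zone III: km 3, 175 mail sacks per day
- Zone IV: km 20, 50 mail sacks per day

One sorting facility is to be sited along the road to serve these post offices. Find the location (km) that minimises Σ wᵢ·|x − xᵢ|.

For a sum of weighted absolute distances on a line, the optimum is the weighted median (not the mean). Total weight W = 405; half-weight = 202.5.
Sort by position and accumulate weight:
  km 3 (Zone III, w=175) → cum 175
  km 4 (Zone II, w=100) → cum 275  ≥ 202.5 → median here
  km 11 (Zone I, w=80) → cum 355
  km 20 (Zone IV, w=50) → cum 405
Optimal location: km 4.

x = 4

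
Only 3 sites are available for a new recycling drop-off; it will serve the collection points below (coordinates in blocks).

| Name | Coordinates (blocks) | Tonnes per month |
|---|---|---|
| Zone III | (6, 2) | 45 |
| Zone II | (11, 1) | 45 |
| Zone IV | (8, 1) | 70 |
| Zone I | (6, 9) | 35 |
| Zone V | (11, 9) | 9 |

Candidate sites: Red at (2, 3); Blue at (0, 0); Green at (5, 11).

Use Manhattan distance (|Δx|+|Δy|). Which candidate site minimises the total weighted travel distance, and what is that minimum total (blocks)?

Total weighted distance at each candidate:
  Red (2, 3): total = 1765
  Blue (0, 0): total = 2235
  Green (5, 11): total = 2257
Minimum is at Red with total 1765 blocks.

Red, total 1765 blocks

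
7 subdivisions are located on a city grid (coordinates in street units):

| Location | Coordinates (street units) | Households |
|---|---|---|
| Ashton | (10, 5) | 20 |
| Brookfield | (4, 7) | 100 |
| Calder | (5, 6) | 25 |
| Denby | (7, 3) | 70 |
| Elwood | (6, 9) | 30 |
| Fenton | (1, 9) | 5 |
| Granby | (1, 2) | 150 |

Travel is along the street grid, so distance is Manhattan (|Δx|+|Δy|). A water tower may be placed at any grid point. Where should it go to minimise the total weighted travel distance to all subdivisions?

(4, 3)

Manhattan distance separates: Σwᵢ(|x−xᵢ|+|y−yᵢ|) = Σwᵢ|x−xᵢ| + Σwᵢ|y−yᵢ|, so x and y are optimised independently as 1-D weighted medians.
Total weight W = 400; half = 200.
x-coordinate, sorted with cumulative weight:
  x=1 (Fenton, w=5) cum 5
  x=1 (Granby, w=150) cum 155
  x=4 (Brookfield, w=100) cum 255  ← median
  x=5 (Calder, w=25) cum 280
  x=6 (Elwood, w=30) cum 310
  x=7 (Denby, w=70) cum 380
  x=10 (Ashton, w=20) cum 400
⇒ x* = 4
y-coordinate, sorted with cumulative weight:
  y=2 (Granby, w=150) cum 150
  y=3 (Denby, w=70) cum 220  ← median
  y=5 (Ashton, w=20) cum 240
  y=6 (Calder, w=25) cum 265
  y=7 (Brookfield, w=100) cum 365
  y=9 (Elwood, w=30) cum 395
  y=9 (Fenton, w=5) cum 400
⇒ y* = 3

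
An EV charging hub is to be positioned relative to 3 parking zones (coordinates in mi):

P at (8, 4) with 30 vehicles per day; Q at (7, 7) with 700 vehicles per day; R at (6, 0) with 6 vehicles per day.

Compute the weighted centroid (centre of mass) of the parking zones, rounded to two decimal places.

The minimiser of Σwᵢ‖p−pᵢ‖² is the weighted centroid p* = (Σwᵢpᵢ)/(Σwᵢ).
Σwᵢ = 736.
Σwᵢxᵢ = 30·8 + 700·7 + 6·6 = 5176.
Σwᵢyᵢ = 30·4 + 700·7 + 6·0 = 5020.
x* = 5176/736 = 7.03, y* = 5020/736 = 6.82.

(7.03, 6.82)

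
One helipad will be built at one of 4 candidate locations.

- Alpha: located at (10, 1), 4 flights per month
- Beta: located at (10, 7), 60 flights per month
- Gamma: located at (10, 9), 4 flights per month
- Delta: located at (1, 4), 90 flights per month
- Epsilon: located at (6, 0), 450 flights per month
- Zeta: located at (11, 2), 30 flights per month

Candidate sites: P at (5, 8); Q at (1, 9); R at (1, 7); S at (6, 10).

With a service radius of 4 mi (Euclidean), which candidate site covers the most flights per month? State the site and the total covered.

Coverage radius r = 4 mi; a point is covered iff (Δx)²+(Δy)² ≤ 4² = 16.
  P (5, 8): covers {none} → 0
  Q (1, 9): covers {none} → 0
  R (1, 7): covers {Delta} → 90
  S (6, 10): covers {none} → 0
Maximum coverage at R: 90 flights per month.

R, covering 90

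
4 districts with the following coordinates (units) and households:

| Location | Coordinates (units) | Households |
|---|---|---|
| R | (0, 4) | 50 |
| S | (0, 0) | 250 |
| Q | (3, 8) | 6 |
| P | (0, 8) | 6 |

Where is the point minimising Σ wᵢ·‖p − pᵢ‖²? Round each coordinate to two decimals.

(0.06, 0.95)

The minimiser of Σwᵢ‖p−pᵢ‖² is the weighted centroid p* = (Σwᵢpᵢ)/(Σwᵢ).
Σwᵢ = 312.
Σwᵢxᵢ = 50·0 + 250·0 + 6·3 + 6·0 = 18.
Σwᵢyᵢ = 50·4 + 250·0 + 6·8 + 6·8 = 296.
x* = 18/312 = 0.06, y* = 296/312 = 0.95.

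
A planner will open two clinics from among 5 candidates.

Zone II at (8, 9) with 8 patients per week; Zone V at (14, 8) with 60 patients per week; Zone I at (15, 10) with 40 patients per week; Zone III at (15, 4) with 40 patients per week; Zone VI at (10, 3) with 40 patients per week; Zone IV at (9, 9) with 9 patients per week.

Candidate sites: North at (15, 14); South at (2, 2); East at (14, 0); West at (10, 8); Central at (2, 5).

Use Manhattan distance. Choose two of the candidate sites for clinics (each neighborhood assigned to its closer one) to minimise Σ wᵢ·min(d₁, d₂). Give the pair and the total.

Evaluate every pair (each demand assigned to the nearer of the two):
  {East, West}: total = 962
  {North, West}: total = 1002
  {South, West}: total = 1122
  {West, Central}: total = 1122
  {North, East}: total = 1255
  {North, South}: total = 1535
  {North, Central}: total = 1559
  {East, Central}: total = 1579
  {South, East}: total = 1630
  {South, Central}: total = 2719
Best pair: {East, West} with total 962.

{East, West}, total 962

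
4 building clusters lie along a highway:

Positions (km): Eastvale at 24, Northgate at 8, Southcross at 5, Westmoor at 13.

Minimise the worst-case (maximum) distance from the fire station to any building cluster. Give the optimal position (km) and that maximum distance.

The 1-center on a line is the midpoint of the two extreme points: leftmost at 5, rightmost at 24.
Optimal location = (5 + 24)/2 = 14.5; maximum distance = (24 − 5)/2 = 9.5.

location 14.5, max distance 9.5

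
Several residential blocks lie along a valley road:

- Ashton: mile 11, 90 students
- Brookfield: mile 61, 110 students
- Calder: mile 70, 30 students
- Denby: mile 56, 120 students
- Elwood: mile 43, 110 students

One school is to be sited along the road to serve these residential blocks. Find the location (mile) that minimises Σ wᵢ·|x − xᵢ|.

x = 56

For a sum of weighted absolute distances on a line, the optimum is the weighted median (not the mean). Total weight W = 460; half-weight = 230.
Sort by position and accumulate weight:
  mile 11 (Ashton, w=90) → cum 90
  mile 43 (Elwood, w=110) → cum 200
  mile 56 (Denby, w=120) → cum 320  ≥ 230 → median here
  mile 61 (Brookfield, w=110) → cum 430
  mile 70 (Calder, w=30) → cum 460
Optimal location: mile 56.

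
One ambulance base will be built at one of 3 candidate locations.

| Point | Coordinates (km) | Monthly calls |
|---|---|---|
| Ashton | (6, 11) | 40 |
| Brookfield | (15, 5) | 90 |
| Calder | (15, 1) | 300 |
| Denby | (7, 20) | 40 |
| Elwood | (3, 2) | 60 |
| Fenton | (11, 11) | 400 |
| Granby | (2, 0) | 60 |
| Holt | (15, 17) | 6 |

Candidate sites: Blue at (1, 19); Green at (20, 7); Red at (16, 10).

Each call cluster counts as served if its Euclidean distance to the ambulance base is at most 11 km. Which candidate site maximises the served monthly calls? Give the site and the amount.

Coverage radius r = 11 km; a point is covered iff (Δx)²+(Δy)² ≤ 11² = 121.
  Blue (1, 19): covers {Ashton, Denby} → 80
  Green (20, 7): covers {Brookfield, Calder, Fenton} → 790
  Red (16, 10): covers {Ashton, Brookfield, Calder, Fenton, Holt} → 836
Maximum coverage at Red: 836 monthly calls.

Red, covering 836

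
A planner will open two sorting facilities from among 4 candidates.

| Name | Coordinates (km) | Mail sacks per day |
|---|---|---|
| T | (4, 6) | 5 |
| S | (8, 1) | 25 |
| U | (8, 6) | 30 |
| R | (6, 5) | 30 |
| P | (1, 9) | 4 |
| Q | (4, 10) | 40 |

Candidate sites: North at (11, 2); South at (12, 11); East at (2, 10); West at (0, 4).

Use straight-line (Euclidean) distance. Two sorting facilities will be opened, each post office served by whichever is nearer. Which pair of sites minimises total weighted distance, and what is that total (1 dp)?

Evaluate every pair (each demand assigned to the nearer of the two):
  {North, East}: total = 512.0
  {East, West}: total = 720.4
  {North, West}: total = 735.2
  {South, East}: total = 761.5
  {North, South}: total = 811.5
  {South, West}: total = 919.4
Best pair: {North, East} with total 512.0.

{North, East}, total 512.0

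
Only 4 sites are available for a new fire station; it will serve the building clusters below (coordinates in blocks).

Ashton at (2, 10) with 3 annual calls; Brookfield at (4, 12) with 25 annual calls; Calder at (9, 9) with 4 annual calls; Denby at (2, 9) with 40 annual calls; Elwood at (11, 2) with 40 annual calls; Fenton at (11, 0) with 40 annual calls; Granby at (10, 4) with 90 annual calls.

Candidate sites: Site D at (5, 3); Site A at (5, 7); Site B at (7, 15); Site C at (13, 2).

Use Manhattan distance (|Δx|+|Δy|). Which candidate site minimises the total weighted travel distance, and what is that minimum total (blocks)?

Total weighted distance at each candidate:
  Site D (5, 3): total = 1860
  Site A (5, 7): total = 2072
  Site B (7, 15): total = 3352
  Site C (13, 2): total = 1986
Minimum is at Site D with total 1860 blocks.

Site D, total 1860 blocks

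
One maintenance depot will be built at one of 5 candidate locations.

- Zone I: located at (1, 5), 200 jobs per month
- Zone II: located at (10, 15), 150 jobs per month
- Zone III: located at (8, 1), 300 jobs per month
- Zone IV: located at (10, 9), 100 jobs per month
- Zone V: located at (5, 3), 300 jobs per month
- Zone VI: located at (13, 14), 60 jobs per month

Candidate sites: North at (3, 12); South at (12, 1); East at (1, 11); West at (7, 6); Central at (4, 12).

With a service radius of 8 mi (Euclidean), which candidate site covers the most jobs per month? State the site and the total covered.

West, covering 900

Coverage radius r = 8 mi; a point is covered iff (Δx)²+(Δy)² ≤ 8² = 64.
  North (3, 12): covers {Zone I, Zone II, Zone IV} → 450
  South (12, 1): covers {Zone III, Zone V} → 600
  East (1, 11): covers {Zone I} → 200
  West (7, 6): covers {Zone I, Zone III, Zone IV, Zone V} → 900
  Central (4, 12): covers {Zone I, Zone II, Zone IV} → 450
Maximum coverage at West: 900 jobs per month.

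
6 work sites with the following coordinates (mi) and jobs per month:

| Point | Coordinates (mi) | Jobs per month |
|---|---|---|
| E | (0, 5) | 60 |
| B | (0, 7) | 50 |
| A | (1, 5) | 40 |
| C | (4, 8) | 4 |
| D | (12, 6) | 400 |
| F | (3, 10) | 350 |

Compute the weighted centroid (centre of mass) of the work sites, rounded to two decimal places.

The minimiser of Σwᵢ‖p−pᵢ‖² is the weighted centroid p* = (Σwᵢpᵢ)/(Σwᵢ).
Σwᵢ = 904.
Σwᵢxᵢ = 60·0 + 50·0 + 40·1 + 4·4 + 400·12 + 350·3 = 5906.
Σwᵢyᵢ = 60·5 + 50·7 + 40·5 + 4·8 + 400·6 + 350·10 = 6782.
x* = 5906/904 = 6.53, y* = 6782/904 = 7.50.

(6.53, 7.50)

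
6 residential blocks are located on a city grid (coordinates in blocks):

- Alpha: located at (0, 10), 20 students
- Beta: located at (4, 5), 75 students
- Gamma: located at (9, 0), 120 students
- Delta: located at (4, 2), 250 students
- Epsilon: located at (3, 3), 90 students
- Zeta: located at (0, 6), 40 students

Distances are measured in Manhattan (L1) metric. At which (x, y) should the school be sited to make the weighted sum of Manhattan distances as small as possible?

(4, 2)

Manhattan distance separates: Σwᵢ(|x−xᵢ|+|y−yᵢ|) = Σwᵢ|x−xᵢ| + Σwᵢ|y−yᵢ|, so x and y are optimised independently as 1-D weighted medians.
Total weight W = 595; half = 297.5.
x-coordinate, sorted with cumulative weight:
  x=0 (Alpha, w=20) cum 20
  x=0 (Zeta, w=40) cum 60
  x=3 (Epsilon, w=90) cum 150
  x=4 (Beta, w=75) cum 225
  x=4 (Delta, w=250) cum 475  ← median
  x=9 (Gamma, w=120) cum 595
⇒ x* = 4
y-coordinate, sorted with cumulative weight:
  y=0 (Gamma, w=120) cum 120
  y=2 (Delta, w=250) cum 370  ← median
  y=3 (Epsilon, w=90) cum 460
  y=5 (Beta, w=75) cum 535
  y=6 (Zeta, w=40) cum 575
  y=10 (Alpha, w=20) cum 595
⇒ y* = 2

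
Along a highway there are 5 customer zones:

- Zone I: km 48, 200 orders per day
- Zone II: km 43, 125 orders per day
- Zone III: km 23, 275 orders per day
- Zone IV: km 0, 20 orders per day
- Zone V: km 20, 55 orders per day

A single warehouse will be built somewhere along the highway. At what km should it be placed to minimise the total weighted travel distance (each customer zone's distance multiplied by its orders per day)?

x = 23

For a sum of weighted absolute distances on a line, the optimum is the weighted median (not the mean). Total weight W = 675; half-weight = 337.5.
Sort by position and accumulate weight:
  km 0 (Zone IV, w=20) → cum 20
  km 20 (Zone V, w=55) → cum 75
  km 23 (Zone III, w=275) → cum 350  ≥ 337.5 → median here
  km 43 (Zone II, w=125) → cum 475
  km 48 (Zone I, w=200) → cum 675
Optimal location: km 23.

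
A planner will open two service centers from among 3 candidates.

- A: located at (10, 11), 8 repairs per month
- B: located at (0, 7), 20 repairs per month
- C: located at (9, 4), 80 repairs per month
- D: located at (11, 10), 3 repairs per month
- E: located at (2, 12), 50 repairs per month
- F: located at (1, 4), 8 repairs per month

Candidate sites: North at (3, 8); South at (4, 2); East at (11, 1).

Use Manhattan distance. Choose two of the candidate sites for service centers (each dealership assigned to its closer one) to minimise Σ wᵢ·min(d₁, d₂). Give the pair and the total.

Evaluate every pair (each demand assigned to the nearer of the two):
  {North, East}: total = 885
  {North, South}: total = 1040
  {South, East}: total = 1335
Best pair: {North, East} with total 885.

{North, East}, total 885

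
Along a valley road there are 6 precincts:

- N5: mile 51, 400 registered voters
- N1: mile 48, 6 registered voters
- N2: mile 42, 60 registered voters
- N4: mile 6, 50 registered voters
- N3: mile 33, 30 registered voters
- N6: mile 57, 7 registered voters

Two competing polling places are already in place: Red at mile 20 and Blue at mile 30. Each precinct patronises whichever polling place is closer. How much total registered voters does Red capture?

The indifferent point is the midpoint (20+30)/2 = 25; precincts left of it (closer to Red at 20) go to Red, those right go to Blue.
  N4 at 6 (w=50) → Red
  N3 at 33 (w=30) → Blue
  N2 at 42 (w=60) → Blue
  N1 at 48 (w=6) → Blue
  N5 at 51 (w=400) → Blue
  N6 at 57 (w=7) → Blue
Red captures 50; Blue captures 503.

50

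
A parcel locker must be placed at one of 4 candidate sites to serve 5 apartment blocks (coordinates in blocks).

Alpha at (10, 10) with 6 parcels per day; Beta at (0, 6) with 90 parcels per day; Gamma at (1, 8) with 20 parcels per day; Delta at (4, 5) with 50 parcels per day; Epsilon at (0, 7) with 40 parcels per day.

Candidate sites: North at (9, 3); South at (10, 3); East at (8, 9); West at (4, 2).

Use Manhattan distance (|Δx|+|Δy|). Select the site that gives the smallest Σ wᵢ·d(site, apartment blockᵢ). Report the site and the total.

Total weighted distance at each candidate:
  North (9, 3): total = 2258
  South (10, 3): total = 2452
  East (8, 9): total = 1968
  West (4, 2): total = 1494
Minimum is at West with total 1494 blocks.

West, total 1494 blocks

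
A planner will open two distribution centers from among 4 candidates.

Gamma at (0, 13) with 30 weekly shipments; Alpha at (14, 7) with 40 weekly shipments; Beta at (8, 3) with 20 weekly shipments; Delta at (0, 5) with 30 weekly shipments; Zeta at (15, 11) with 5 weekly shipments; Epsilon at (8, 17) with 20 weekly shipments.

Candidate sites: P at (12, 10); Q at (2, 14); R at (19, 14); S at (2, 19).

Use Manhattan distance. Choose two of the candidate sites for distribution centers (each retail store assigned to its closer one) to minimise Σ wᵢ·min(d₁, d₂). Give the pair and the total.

{P, Q}, total 1040

Evaluate every pair (each demand assigned to the nearer of the two):
  {P, Q}: total = 1040
  {P, S}: total = 1320
  {Q, R}: total = 1455
  {P, R}: total = 1620
  {Q, S}: total = 1760
  {R, S}: total = 1835
Best pair: {P, Q} with total 1040.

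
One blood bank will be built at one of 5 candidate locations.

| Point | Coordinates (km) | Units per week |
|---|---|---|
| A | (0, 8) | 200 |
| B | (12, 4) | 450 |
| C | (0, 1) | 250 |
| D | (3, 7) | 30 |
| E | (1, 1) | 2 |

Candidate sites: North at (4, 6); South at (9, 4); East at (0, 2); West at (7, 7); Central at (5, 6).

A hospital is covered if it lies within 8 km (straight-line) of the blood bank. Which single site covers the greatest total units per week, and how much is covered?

Central, covering 932

Coverage radius r = 8 km; a point is covered iff (Δx)²+(Δy)² ≤ 8² = 64.
  North (4, 6): covers {A, C, D, E} → 482
  South (9, 4): covers {B, D} → 480
  East (0, 2): covers {A, C, D, E} → 482
  West (7, 7): covers {A, B, D} → 680
  Central (5, 6): covers {A, B, C, D, E} → 932
Maximum coverage at Central: 932 units per week.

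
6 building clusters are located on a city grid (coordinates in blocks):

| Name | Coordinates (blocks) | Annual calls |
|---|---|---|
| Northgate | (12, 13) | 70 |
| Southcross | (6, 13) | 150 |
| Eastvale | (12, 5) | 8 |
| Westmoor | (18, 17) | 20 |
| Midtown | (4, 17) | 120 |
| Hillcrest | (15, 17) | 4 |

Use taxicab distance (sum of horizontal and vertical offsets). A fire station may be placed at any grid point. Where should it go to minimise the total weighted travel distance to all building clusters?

(6, 13)

Manhattan distance separates: Σwᵢ(|x−xᵢ|+|y−yᵢ|) = Σwᵢ|x−xᵢ| + Σwᵢ|y−yᵢ|, so x and y are optimised independently as 1-D weighted medians.
Total weight W = 372; half = 186.
x-coordinate, sorted with cumulative weight:
  x=4 (Midtown, w=120) cum 120
  x=6 (Southcross, w=150) cum 270  ← median
  x=12 (Northgate, w=70) cum 340
  x=12 (Eastvale, w=8) cum 348
  x=15 (Hillcrest, w=4) cum 352
  x=18 (Westmoor, w=20) cum 372
⇒ x* = 6
y-coordinate, sorted with cumulative weight:
  y=5 (Eastvale, w=8) cum 8
  y=13 (Northgate, w=70) cum 78
  y=13 (Southcross, w=150) cum 228  ← median
  y=17 (Westmoor, w=20) cum 248
  y=17 (Midtown, w=120) cum 368
  y=17 (Hillcrest, w=4) cum 372
⇒ y* = 13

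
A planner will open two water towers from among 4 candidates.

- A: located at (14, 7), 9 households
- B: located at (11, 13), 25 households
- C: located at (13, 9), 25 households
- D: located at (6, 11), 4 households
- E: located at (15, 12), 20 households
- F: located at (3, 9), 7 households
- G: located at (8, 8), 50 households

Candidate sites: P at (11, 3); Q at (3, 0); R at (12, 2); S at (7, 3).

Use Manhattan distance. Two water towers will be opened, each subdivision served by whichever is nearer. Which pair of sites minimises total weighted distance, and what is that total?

{P, S}, total 1179

Evaluate every pair (each demand assigned to the nearer of the two):
  {P, S}: total = 1179
  {R, S}: total = 1229
  {P, Q}: total = 1288
  {P, R}: total = 1323
  {Q, R}: total = 1442
  {Q, S}: total = 1488
Best pair: {P, S} with total 1179.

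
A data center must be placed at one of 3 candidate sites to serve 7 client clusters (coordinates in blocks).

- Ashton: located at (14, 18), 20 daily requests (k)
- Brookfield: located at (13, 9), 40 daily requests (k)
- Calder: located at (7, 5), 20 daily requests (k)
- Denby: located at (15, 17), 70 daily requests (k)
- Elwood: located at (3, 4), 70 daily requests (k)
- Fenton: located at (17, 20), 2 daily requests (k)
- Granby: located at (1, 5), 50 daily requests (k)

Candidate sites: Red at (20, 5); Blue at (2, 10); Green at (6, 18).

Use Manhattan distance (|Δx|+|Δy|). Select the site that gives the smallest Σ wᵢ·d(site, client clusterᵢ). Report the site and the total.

Total weighted distance at each candidate:
  Red (20, 5): total = 4516
  Blue (2, 10): total = 3320
  Green (6, 18): total = 3896
Minimum is at Blue with total 3320 blocks.

Blue, total 3320 blocks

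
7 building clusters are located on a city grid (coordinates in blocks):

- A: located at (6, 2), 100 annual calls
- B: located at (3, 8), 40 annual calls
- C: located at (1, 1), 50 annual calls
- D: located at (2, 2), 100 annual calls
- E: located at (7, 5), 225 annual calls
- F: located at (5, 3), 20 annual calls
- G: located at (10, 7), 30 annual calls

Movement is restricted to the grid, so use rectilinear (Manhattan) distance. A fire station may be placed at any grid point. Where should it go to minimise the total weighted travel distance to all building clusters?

Manhattan distance separates: Σwᵢ(|x−xᵢ|+|y−yᵢ|) = Σwᵢ|x−xᵢ| + Σwᵢ|y−yᵢ|, so x and y are optimised independently as 1-D weighted medians.
Total weight W = 565; half = 282.5.
x-coordinate, sorted with cumulative weight:
  x=1 (C, w=50) cum 50
  x=2 (D, w=100) cum 150
  x=3 (B, w=40) cum 190
  x=5 (F, w=20) cum 210
  x=6 (A, w=100) cum 310  ← median
  x=7 (E, w=225) cum 535
  x=10 (G, w=30) cum 565
⇒ x* = 6
y-coordinate, sorted with cumulative weight:
  y=1 (C, w=50) cum 50
  y=2 (A, w=100) cum 150
  y=2 (D, w=100) cum 250
  y=3 (F, w=20) cum 270
  y=5 (E, w=225) cum 495  ← median
  y=7 (G, w=30) cum 525
  y=8 (B, w=40) cum 565
⇒ y* = 5

(6, 5)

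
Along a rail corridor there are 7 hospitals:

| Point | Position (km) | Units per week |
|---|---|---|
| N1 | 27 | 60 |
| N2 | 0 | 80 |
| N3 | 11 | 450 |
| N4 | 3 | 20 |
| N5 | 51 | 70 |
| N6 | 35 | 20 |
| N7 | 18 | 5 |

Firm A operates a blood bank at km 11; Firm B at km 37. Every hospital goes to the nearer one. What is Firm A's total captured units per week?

The indifferent point is the midpoint (11+37)/2 = 24; hospitals left of it (closer to Firm A at 11) go to Firm A, those right go to Firm B.
  N2 at 0 (w=80) → Firm A
  N4 at 3 (w=20) → Firm A
  N3 at 11 (w=450) → Firm A
  N7 at 18 (w=5) → Firm A
  N1 at 27 (w=60) → Firm B
  N6 at 35 (w=20) → Firm B
  N5 at 51 (w=70) → Firm B
Firm A captures 555; Firm B captures 150.

555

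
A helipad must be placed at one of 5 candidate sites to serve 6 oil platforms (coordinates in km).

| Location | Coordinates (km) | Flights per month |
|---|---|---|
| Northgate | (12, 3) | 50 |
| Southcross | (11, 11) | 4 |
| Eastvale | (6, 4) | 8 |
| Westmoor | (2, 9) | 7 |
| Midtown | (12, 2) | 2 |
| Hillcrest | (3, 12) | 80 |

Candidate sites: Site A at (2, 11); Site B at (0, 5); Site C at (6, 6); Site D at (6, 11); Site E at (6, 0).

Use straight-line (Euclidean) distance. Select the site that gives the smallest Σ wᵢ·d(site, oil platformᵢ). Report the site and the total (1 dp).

Site D, total 881.9 km

Total weighted distance at each candidate:
  Site A (2, 11): total = 894.9
  Site B (0, 5): total = 1372.4
  Site C (6, 6): total = 965.8
  Site D (6, 11): total = 881.9
  Site E (6, 0): total = 1486.9
Minimum is at Site D with total 881.9 km.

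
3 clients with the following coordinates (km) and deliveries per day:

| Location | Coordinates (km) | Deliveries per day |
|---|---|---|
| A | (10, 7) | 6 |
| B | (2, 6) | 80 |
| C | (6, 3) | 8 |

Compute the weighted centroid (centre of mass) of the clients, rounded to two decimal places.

The minimiser of Σwᵢ‖p−pᵢ‖² is the weighted centroid p* = (Σwᵢpᵢ)/(Σwᵢ).
Σwᵢ = 94.
Σwᵢxᵢ = 6·10 + 80·2 + 8·6 = 268.
Σwᵢyᵢ = 6·7 + 80·6 + 8·3 = 546.
x* = 268/94 = 2.85, y* = 546/94 = 5.81.

(2.85, 5.81)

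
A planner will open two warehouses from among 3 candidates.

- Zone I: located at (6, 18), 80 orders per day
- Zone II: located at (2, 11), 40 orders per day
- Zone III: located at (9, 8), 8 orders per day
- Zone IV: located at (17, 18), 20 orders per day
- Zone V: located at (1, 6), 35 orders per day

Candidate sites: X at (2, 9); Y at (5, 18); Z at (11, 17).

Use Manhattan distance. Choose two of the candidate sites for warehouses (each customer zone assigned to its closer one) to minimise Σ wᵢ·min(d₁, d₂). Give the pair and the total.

Evaluate every pair (each demand assigned to the nearer of the two):
  {X, Y}: total = 604
  {X, Z}: total = 904
  {Y, Z}: total = 1268
Best pair: {X, Y} with total 604.

{X, Y}, total 604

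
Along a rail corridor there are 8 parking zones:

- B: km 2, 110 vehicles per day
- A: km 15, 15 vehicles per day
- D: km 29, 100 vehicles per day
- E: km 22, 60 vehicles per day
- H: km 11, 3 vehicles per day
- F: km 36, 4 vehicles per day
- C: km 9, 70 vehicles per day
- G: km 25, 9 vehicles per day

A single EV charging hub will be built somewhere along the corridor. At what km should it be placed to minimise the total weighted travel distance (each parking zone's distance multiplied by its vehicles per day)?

For a sum of weighted absolute distances on a line, the optimum is the weighted median (not the mean). Total weight W = 371; half-weight = 185.5.
Sort by position and accumulate weight:
  km 2 (B, w=110) → cum 110
  km 9 (C, w=70) → cum 180
  km 11 (H, w=3) → cum 183
  km 15 (A, w=15) → cum 198  ≥ 185.5 → median here
  km 22 (E, w=60) → cum 258
  km 25 (G, w=9) → cum 267
  km 29 (D, w=100) → cum 367
  km 36 (F, w=4) → cum 371
Optimal location: km 15.

x = 15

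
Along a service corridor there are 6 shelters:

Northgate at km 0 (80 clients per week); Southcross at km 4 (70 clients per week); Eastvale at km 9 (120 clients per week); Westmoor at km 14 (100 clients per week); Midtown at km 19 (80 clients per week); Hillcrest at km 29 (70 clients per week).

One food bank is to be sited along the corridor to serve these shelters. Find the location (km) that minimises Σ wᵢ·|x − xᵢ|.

For a sum of weighted absolute distances on a line, the optimum is the weighted median (not the mean). Total weight W = 520; half-weight = 260.
Sort by position and accumulate weight:
  km 0 (Northgate, w=80) → cum 80
  km 4 (Southcross, w=70) → cum 150
  km 9 (Eastvale, w=120) → cum 270  ≥ 260 → median here
  km 14 (Westmoor, w=100) → cum 370
  km 19 (Midtown, w=80) → cum 450
  km 29 (Hillcrest, w=70) → cum 520
Optimal location: km 9.

x = 9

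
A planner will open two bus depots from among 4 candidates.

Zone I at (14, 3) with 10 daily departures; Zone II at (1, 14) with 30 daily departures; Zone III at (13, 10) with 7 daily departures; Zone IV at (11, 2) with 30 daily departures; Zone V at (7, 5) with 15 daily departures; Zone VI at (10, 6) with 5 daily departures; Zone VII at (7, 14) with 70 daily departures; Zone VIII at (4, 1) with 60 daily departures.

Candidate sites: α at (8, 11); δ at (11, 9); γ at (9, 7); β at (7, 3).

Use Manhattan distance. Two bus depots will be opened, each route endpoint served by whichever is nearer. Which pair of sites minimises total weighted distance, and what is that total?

{α, β}, total 1202

Evaluate every pair (each demand assigned to the nearer of the two):
  {α, β}: total = 1202
  {α, γ}: total = 1652
  {δ, β}: total = 1671
  {γ, β}: total = 1689
  {α, δ}: total = 1866
  {δ, γ}: total = 2131
Best pair: {α, β} with total 1202.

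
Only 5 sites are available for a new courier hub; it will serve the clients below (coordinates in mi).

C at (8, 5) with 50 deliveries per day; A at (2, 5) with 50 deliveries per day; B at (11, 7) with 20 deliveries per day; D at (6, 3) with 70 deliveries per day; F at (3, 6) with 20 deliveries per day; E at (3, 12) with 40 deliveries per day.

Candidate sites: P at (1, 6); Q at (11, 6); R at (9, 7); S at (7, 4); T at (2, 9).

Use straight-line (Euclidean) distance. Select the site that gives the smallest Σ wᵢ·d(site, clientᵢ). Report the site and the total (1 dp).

Total weighted distance at each candidate:
  P (1, 6): total = 1326.4
  Q (11, 6): total = 1599.0
  R (9, 7): total = 1299.9
  S (7, 4): total = 971.9
  T (2, 9): total = 1439.5
Minimum is at S with total 971.9 mi.

S, total 971.9 mi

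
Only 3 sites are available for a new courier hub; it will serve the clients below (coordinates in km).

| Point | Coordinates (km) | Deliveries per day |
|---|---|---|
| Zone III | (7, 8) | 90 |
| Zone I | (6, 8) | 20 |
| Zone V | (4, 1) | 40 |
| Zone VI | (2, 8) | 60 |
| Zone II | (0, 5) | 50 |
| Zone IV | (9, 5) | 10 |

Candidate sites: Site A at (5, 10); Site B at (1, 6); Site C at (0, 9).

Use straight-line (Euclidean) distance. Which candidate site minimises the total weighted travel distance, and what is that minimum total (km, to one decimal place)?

Site B, total 1195.6 km

Total weighted distance at each candidate:
  Site A (5, 10): total = 1295.4
  Site B (1, 6): total = 1195.6
  Site C (0, 9): total = 1548.5
Minimum is at Site B with total 1195.6 km.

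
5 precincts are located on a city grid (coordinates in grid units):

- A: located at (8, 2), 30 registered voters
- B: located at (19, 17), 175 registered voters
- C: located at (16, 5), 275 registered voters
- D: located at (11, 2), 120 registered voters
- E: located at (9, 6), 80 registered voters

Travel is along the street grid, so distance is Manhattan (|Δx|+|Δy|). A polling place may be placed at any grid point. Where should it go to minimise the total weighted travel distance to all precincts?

Manhattan distance separates: Σwᵢ(|x−xᵢ|+|y−yᵢ|) = Σwᵢ|x−xᵢ| + Σwᵢ|y−yᵢ|, so x and y are optimised independently as 1-D weighted medians.
Total weight W = 680; half = 340.
x-coordinate, sorted with cumulative weight:
  x=8 (A, w=30) cum 30
  x=9 (E, w=80) cum 110
  x=11 (D, w=120) cum 230
  x=16 (C, w=275) cum 505  ← median
  x=19 (B, w=175) cum 680
⇒ x* = 16
y-coordinate, sorted with cumulative weight:
  y=2 (A, w=30) cum 30
  y=2 (D, w=120) cum 150
  y=5 (C, w=275) cum 425  ← median
  y=6 (E, w=80) cum 505
  y=17 (B, w=175) cum 680
⇒ y* = 5

(16, 5)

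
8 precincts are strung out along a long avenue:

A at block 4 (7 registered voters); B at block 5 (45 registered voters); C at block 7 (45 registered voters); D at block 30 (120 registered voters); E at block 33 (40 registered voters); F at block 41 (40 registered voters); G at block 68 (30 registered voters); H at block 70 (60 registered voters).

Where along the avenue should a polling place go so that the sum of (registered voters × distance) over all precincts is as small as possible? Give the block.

x = 30

For a sum of weighted absolute distances on a line, the optimum is the weighted median (not the mean). Total weight W = 387; half-weight = 193.5.
Sort by position and accumulate weight:
  block 4 (A, w=7) → cum 7
  block 5 (B, w=45) → cum 52
  block 7 (C, w=45) → cum 97
  block 30 (D, w=120) → cum 217  ≥ 193.5 → median here
  block 33 (E, w=40) → cum 257
  block 41 (F, w=40) → cum 297
  block 68 (G, w=30) → cum 327
  block 70 (H, w=60) → cum 387
Optimal location: block 30.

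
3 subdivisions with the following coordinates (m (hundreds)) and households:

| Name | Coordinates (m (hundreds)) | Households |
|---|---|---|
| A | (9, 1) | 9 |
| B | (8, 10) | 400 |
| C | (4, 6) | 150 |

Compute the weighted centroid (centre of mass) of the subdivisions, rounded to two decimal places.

(6.94, 8.78)

The minimiser of Σwᵢ‖p−pᵢ‖² is the weighted centroid p* = (Σwᵢpᵢ)/(Σwᵢ).
Σwᵢ = 559.
Σwᵢxᵢ = 9·9 + 400·8 + 150·4 = 3881.
Σwᵢyᵢ = 9·1 + 400·10 + 150·6 = 4909.
x* = 3881/559 = 6.94, y* = 4909/559 = 8.78.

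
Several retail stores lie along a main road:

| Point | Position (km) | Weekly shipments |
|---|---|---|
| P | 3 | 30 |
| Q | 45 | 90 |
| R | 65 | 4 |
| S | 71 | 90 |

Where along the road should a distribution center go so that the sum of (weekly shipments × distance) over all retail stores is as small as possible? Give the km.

For a sum of weighted absolute distances on a line, the optimum is the weighted median (not the mean). Total weight W = 214; half-weight = 107.
Sort by position and accumulate weight:
  km 3 (P, w=30) → cum 30
  km 45 (Q, w=90) → cum 120  ≥ 107 → median here
  km 65 (R, w=4) → cum 124
  km 71 (S, w=90) → cum 214
Optimal location: km 45.

x = 45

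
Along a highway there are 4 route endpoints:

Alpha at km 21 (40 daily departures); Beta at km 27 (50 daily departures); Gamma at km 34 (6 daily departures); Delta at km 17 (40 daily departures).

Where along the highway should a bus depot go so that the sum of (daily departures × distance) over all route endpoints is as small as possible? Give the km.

For a sum of weighted absolute distances on a line, the optimum is the weighted median (not the mean). Total weight W = 136; half-weight = 68.
Sort by position and accumulate weight:
  km 17 (Delta, w=40) → cum 40
  km 21 (Alpha, w=40) → cum 80  ≥ 68 → median here
  km 27 (Beta, w=50) → cum 130
  km 34 (Gamma, w=6) → cum 136
Optimal location: km 21.

x = 21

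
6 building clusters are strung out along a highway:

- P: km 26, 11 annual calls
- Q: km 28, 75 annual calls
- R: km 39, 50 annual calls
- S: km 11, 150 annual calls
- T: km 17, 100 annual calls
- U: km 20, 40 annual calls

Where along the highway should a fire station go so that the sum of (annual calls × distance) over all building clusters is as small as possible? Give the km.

For a sum of weighted absolute distances on a line, the optimum is the weighted median (not the mean). Total weight W = 426; half-weight = 213.
Sort by position and accumulate weight:
  km 11 (S, w=150) → cum 150
  km 17 (T, w=100) → cum 250  ≥ 213 → median here
  km 20 (U, w=40) → cum 290
  km 26 (P, w=11) → cum 301
  km 28 (Q, w=75) → cum 376
  km 39 (R, w=50) → cum 426
Optimal location: km 17.

x = 17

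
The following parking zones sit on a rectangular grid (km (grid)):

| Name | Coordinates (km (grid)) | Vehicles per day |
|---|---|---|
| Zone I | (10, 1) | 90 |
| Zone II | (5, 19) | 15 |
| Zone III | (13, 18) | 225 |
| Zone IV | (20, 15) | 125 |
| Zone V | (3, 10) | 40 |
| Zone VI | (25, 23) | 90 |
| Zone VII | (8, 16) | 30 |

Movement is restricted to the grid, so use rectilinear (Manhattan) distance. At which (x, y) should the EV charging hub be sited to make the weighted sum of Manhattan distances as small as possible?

Manhattan distance separates: Σwᵢ(|x−xᵢ|+|y−yᵢ|) = Σwᵢ|x−xᵢ| + Σwᵢ|y−yᵢ|, so x and y are optimised independently as 1-D weighted medians.
Total weight W = 615; half = 307.5.
x-coordinate, sorted with cumulative weight:
  x=3 (Zone V, w=40) cum 40
  x=5 (Zone II, w=15) cum 55
  x=8 (Zone VII, w=30) cum 85
  x=10 (Zone I, w=90) cum 175
  x=13 (Zone III, w=225) cum 400  ← median
  x=20 (Zone IV, w=125) cum 525
  x=25 (Zone VI, w=90) cum 615
⇒ x* = 13
y-coordinate, sorted with cumulative weight:
  y=1 (Zone I, w=90) cum 90
  y=10 (Zone V, w=40) cum 130
  y=15 (Zone IV, w=125) cum 255
  y=16 (Zone VII, w=30) cum 285
  y=18 (Zone III, w=225) cum 510  ← median
  y=19 (Zone II, w=15) cum 525
  y=23 (Zone VI, w=90) cum 615
⇒ y* = 18

(13, 18)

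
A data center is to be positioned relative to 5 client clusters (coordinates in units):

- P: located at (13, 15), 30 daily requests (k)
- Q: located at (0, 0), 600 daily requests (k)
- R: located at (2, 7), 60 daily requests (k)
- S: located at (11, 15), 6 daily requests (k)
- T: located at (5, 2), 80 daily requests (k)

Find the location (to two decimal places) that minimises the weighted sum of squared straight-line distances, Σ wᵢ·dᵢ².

The minimiser of Σwᵢ‖p−pᵢ‖² is the weighted centroid p* = (Σwᵢpᵢ)/(Σwᵢ).
Σwᵢ = 776.
Σwᵢxᵢ = 30·13 + 600·0 + 60·2 + 6·11 + 80·5 = 976.
Σwᵢyᵢ = 30·15 + 600·0 + 60·7 + 6·15 + 80·2 = 1120.
x* = 976/776 = 1.26, y* = 1120/776 = 1.44.

(1.26, 1.44)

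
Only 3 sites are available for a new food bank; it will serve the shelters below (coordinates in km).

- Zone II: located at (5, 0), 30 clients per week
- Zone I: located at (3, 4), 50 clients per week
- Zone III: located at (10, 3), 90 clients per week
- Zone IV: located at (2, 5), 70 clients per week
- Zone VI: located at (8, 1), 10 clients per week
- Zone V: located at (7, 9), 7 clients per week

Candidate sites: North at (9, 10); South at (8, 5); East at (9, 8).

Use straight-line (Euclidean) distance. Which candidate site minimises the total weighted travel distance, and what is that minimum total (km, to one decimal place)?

South, total 1173.3 km

Total weighted distance at each candidate:
  North (9, 10): total = 2092.1
  South (8, 5): total = 1173.3
  East (9, 8): total = 1707.3
Minimum is at South with total 1173.3 km.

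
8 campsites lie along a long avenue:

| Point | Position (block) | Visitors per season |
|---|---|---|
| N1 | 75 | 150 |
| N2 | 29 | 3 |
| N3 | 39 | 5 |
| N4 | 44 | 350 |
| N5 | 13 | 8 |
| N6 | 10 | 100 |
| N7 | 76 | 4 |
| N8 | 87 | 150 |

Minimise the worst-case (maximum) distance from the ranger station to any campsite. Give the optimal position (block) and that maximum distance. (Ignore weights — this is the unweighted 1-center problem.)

location 48.5, max distance 38.5

The 1-center on a line is the midpoint of the two extreme points: leftmost at 10, rightmost at 87.
Optimal location = (10 + 87)/2 = 48.5; maximum distance = (87 − 10)/2 = 38.5.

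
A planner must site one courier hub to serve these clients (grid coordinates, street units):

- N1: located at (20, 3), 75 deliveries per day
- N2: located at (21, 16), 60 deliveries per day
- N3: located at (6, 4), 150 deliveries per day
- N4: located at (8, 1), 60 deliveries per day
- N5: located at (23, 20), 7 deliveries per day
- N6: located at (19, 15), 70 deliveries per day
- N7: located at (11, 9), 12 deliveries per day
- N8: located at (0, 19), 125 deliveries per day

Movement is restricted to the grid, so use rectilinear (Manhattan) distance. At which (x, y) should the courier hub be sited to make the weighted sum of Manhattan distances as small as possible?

(8, 4)

Manhattan distance separates: Σwᵢ(|x−xᵢ|+|y−yᵢ|) = Σwᵢ|x−xᵢ| + Σwᵢ|y−yᵢ|, so x and y are optimised independently as 1-D weighted medians.
Total weight W = 559; half = 279.5.
x-coordinate, sorted with cumulative weight:
  x=0 (N8, w=125) cum 125
  x=6 (N3, w=150) cum 275
  x=8 (N4, w=60) cum 335  ← median
  x=11 (N7, w=12) cum 347
  x=19 (N6, w=70) cum 417
  x=20 (N1, w=75) cum 492
  x=21 (N2, w=60) cum 552
  x=23 (N5, w=7) cum 559
⇒ x* = 8
y-coordinate, sorted with cumulative weight:
  y=1 (N4, w=60) cum 60
  y=3 (N1, w=75) cum 135
  y=4 (N3, w=150) cum 285  ← median
  y=9 (N7, w=12) cum 297
  y=15 (N6, w=70) cum 367
  y=16 (N2, w=60) cum 427
  y=19 (N8, w=125) cum 552
  y=20 (N5, w=7) cum 559
⇒ y* = 4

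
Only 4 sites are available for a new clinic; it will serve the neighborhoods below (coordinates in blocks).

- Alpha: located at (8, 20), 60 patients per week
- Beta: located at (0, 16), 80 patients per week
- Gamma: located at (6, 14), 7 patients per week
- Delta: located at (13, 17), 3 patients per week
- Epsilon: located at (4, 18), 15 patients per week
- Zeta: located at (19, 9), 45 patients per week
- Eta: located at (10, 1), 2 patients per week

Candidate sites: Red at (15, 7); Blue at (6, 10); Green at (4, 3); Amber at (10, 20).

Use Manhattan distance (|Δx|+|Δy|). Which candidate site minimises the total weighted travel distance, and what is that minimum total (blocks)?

Amber, total 2386 blocks

Total weighted distance at each candidate:
  Red (15, 7): total = 3890
  Blue (6, 10): total = 2556
  Green (4, 3): total = 3966
  Amber (10, 20): total = 2386
Minimum is at Amber with total 2386 blocks.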